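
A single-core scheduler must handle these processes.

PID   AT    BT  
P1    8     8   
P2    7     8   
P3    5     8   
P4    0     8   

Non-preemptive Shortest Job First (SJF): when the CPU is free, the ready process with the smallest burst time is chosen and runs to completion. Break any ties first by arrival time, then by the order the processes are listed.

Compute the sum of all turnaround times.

60

Schedule: | P4 0-8 | P3 8-16 | P2 16-24 | P1 24-32 |
Completion: P1=32  P2=24  P3=16  P4=8
Turnaround (C−A): P1=24  P2=17  P3=11  P4=8
Turnaround = completion − arrival: P1=24, P2=17, P3=11, P4=8
Total turnaround = 24 + 17 + 11 + 8 = 60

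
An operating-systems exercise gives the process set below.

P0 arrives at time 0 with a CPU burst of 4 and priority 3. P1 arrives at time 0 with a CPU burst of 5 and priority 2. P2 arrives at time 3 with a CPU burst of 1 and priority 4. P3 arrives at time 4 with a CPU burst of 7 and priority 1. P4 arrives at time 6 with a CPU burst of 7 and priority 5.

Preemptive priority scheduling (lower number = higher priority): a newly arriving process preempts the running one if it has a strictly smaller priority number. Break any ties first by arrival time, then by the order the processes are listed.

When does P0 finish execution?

16

Gantt: | P1 0-4 | P3 4-11 | P1 11-12 | P0 12-16 | P2 16-17 | P4 17-24 |
Completion: P0=16  P1=12  P2=17  P3=11  P4=24
Turnaround (C−A): P0=16  P1=12  P2=14  P3=7  P4=18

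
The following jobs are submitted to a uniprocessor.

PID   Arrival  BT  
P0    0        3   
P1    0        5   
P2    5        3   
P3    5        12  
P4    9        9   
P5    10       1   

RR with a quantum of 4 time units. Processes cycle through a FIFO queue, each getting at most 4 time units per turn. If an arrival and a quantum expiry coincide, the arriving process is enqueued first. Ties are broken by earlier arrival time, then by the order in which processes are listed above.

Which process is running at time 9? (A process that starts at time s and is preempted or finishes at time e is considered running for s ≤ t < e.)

P2

Schedule: | P0 0-3 | P1 3-7 | P2 7-10 | P3 10-14 | P1 14-15 | P4 15-19 | P5 19-20 | P3 20-24 | P4 24-28 | P3 28-32 | P4 32-33 |
Completion: P0=3  P1=15  P2=10  P3=32  P4=33  P5=20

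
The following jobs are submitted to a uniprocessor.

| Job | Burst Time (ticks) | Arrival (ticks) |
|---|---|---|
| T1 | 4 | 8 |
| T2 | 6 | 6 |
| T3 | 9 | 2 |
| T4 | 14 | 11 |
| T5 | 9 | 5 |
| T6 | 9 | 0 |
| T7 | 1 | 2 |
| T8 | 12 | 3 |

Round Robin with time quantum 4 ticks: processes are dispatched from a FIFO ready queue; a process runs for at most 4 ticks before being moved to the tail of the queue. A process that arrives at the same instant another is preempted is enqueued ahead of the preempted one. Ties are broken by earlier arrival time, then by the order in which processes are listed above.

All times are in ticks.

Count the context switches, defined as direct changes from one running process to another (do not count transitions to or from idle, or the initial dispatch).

Schedule: | T6 0-4 | T3 4-8 | T7 8-9 | T8 9-13 | T6 13-17 | T5 17-21 | T2 21-25 | T1 25-29 | T3 29-33 | T4 33-37 | T8 37-41 | T6 41-42 | T5 42-46 | T2 46-48 | T3 48-49 | T4 49-53 | T8 53-57 | T5 57-58 | T4 58-64 |
Completion: T1=29  T2=48  T3=49  T4=64  T5=58  T6=42  T7=9  T8=57
Turnaround (C−A): T1=21  T2=42  T3=47  T4=53  T5=53  T6=42  T7=7  T8=54

18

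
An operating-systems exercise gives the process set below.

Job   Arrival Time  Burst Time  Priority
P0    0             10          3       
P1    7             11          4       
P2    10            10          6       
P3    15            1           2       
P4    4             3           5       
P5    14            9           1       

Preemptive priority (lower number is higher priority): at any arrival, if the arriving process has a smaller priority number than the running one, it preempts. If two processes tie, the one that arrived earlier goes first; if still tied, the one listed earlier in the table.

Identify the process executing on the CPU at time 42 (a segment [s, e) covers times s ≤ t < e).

Timeline: | P0 0-10 | P1 10-14 | P5 14-23 | P3 23-24 | P1 24-31 | P4 31-34 | P2 34-44 |
Completion: P0=10  P1=31  P2=44  P3=24  P4=34  P5=23
Turnaround (C−A): P0=10  P1=24  P2=34  P3=9  P4=30  P5=9

P2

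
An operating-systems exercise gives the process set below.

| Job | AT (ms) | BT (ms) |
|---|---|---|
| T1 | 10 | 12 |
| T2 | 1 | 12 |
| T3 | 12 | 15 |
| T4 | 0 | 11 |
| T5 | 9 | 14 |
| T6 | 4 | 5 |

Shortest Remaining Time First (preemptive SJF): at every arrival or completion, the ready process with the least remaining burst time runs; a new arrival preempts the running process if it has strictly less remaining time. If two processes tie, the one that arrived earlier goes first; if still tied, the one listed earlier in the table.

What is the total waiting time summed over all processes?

Schedule: | T4 0-4 | T6 4-9 | T4 9-16 | T2 16-28 | T1 28-40 | T5 40-54 | T3 54-69 |
Completion: T1=40  T2=28  T3=69  T4=16  T5=54  T6=9
Turnaround (C−A): T1=30  T2=27  T3=57  T4=16  T5=45  T6=5
Waiting = turnaround − burst: T1=18, T2=15, T3=42, T4=5, T5=31, T6=0
Total waiting = 18 + 15 + 42 + 5 + 31 + 0 = 111

111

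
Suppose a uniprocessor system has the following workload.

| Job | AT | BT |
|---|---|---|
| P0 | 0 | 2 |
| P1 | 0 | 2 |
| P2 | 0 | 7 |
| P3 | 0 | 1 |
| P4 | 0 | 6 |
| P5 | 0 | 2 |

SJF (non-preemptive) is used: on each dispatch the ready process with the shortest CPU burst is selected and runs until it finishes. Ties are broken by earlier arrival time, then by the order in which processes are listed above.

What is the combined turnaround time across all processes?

Gantt: | P3 0-1 | P0 1-3 | P1 3-5 | P5 5-7 | P4 7-13 | P2 13-20 |
Completion: P0=3  P1=5  P2=20  P3=1  P4=13  P5=7
Turnaround (C−A): P0=3  P1=5  P2=20  P3=1  P4=13  P5=7
Turnaround = completion − arrival: P0=3, P1=5, P2=20, P3=1, P4=13, P5=7
Total turnaround = 3 + 5 + 20 + 1 + 13 + 7 = 49

49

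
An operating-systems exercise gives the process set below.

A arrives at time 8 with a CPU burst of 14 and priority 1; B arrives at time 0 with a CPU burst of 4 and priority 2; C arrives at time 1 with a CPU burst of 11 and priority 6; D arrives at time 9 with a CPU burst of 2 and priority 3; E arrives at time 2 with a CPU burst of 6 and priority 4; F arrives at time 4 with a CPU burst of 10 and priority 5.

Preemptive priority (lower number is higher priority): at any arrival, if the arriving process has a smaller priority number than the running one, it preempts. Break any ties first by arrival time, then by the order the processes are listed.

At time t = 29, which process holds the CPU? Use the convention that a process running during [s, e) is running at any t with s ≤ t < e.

Gantt: | B 0-4 | E 4-8 | A 8-22 | D 22-24 | E 24-26 | F 26-36 | C 36-47 |
Completion: A=22  B=4  C=47  D=24  E=26  F=36
Turnaround (C−A): A=14  B=4  C=46  D=15  E=24  F=32

F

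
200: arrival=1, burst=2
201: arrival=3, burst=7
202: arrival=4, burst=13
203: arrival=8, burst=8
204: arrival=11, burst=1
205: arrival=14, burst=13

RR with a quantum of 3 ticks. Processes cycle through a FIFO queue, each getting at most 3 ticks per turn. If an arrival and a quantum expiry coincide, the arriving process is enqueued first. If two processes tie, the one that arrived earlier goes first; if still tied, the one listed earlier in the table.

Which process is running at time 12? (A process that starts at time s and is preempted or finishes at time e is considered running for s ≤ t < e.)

Schedule: | idle 0-1 | 200 1-3 | 201 3-6 | 202 6-9 | 201 9-12 | 203 12-15 | 202 15-18 | 204 18-19 | 201 19-20 | 205 20-23 | 203 23-26 | 202 26-29 | 205 29-32 | 203 32-34 | 202 34-37 | 205 37-40 | 202 40-41 | 205 41-45 |
Completion: 200=3  201=20  202=41  203=34  204=19  205=45
Turnaround (C−A): 200=2  201=17  202=37  203=26  204=8  205=31

203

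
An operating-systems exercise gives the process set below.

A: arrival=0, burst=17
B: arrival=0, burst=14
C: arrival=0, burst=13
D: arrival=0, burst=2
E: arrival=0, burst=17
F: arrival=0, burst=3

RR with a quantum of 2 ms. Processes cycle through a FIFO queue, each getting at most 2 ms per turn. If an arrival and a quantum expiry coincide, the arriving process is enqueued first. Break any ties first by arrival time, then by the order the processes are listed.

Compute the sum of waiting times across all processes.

209

Timeline: | A 0-2 | B 2-4 | C 4-6 | D 6-8 | E 8-10 | F 10-12 | A 12-14 | B 14-16 | C 16-18 | E 18-20 | F 20-21 | A 21-23 | B 23-25 | C 25-27 | E 27-29 | A 29-31 | B 31-33 | C 33-35 | E 35-37 | A 37-39 | B 39-41 | C 41-43 | E 43-45 | A 45-47 | B 47-49 | C 49-51 | E 51-53 | A 53-55 | B 55-57 | C 57-58 | E 58-60 | A 60-62 | E 62-64 | A 64-65 | E 65-66 |
Completion: A=65  B=57  C=58  D=8  E=66  F=21
Turnaround (C−A): A=65  B=57  C=58  D=8  E=66  F=21
Waiting = turnaround − burst: A=48, B=43, C=45, D=6, E=49, F=18
Total waiting = 48 + 43 + 45 + 6 + 49 + 18 = 209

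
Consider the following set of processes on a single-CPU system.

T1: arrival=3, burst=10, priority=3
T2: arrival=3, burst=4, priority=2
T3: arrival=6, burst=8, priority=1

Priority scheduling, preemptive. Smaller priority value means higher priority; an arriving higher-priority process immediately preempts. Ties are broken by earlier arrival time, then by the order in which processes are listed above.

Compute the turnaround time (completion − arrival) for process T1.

Schedule: | idle 0-3 | T2 3-6 | T3 6-14 | T2 14-15 | T1 15-25 |
Completion: T1=25  T2=15  T3=14
Turnaround(T1) = completion − arrival = 25 − 3 = 22

22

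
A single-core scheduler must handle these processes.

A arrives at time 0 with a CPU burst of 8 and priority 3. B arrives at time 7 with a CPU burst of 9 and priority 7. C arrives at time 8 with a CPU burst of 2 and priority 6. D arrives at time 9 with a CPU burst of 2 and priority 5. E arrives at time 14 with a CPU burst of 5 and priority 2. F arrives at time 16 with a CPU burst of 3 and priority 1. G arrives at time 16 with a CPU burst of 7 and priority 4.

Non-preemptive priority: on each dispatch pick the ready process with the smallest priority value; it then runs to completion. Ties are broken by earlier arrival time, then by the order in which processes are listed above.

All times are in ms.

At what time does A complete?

8

Schedule: | A 0-8 | C 8-10 | D 10-12 | B 12-21 | F 21-24 | E 24-29 | G 29-36 |
Completion: A=8  B=21  C=10  D=12  E=29  F=24  G=36
Turnaround (C−A): A=8  B=14  C=2  D=3  E=15  F=8  G=20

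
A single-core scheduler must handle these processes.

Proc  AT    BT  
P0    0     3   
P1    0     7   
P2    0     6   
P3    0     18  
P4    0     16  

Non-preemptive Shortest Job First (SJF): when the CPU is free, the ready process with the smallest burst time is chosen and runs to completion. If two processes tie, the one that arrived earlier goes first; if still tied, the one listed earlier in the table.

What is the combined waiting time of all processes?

60

Timeline: | P0 0-3 | P2 3-9 | P1 9-16 | P4 16-32 | P3 32-50 |
Completion: P0=3  P1=16  P2=9  P3=50  P4=32
Turnaround (C−A): P0=3  P1=16  P2=9  P3=50  P4=32
Waiting = turnaround − burst: P0=0, P1=9, P2=3, P3=32, P4=16
Total waiting = 0 + 9 + 3 + 32 + 16 = 60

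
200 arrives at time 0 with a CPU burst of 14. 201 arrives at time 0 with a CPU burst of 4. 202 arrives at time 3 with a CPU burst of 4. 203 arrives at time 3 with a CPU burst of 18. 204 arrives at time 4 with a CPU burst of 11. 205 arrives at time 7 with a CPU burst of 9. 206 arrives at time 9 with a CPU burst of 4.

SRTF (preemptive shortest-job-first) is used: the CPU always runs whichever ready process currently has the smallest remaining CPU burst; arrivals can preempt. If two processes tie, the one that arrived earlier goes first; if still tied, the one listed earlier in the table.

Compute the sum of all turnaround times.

Gantt: | 201 0-4 | 202 4-8 | 205 8-9 | 206 9-13 | 205 13-21 | 204 21-32 | 200 32-46 | 203 46-64 |
Completion: 200=46  201=4  202=8  203=64  204=32  205=21  206=13
Turnaround = completion − arrival: 200=46, 201=4, 202=5, 203=61, 204=28, 205=14, 206=4
Total turnaround = 46 + 4 + 5 + 61 + 28 + 14 + 4 = 162

162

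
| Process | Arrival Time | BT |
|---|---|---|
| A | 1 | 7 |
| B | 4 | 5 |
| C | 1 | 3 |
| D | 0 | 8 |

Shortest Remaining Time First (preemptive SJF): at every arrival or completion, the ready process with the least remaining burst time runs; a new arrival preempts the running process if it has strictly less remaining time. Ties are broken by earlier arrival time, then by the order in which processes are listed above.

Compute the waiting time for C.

0

Schedule: | D 0-1 | C 1-4 | B 4-9 | D 9-16 | A 16-23 |
Completion: A=23  B=9  C=4  D=16
Turnaround (C−A): A=22  B=5  C=3  D=16
Waiting(C) = turnaround − burst = 3 − 3 = 0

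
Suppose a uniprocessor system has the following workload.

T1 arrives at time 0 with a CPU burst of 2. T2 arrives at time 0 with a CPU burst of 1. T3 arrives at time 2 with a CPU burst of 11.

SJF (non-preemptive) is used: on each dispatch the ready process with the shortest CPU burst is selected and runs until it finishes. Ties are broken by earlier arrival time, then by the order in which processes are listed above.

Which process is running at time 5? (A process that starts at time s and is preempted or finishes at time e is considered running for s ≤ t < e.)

Timeline: | T2 0-1 | T1 1-3 | T3 3-14 |
Completion: T1=3  T2=1  T3=14
Turnaround (C−A): T1=3  T2=1  T3=12

T3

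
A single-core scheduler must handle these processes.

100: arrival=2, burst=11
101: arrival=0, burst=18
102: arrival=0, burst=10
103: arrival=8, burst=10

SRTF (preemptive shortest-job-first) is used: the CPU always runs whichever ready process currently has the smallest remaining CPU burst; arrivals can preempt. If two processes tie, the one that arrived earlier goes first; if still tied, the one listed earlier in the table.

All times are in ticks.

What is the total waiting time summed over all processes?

Schedule: | 102 0-10 | 103 10-20 | 100 20-31 | 101 31-49 |
Completion: 100=31  101=49  102=10  103=20
Waiting = turnaround − burst: 100=18, 101=31, 102=0, 103=2
Total waiting = 18 + 31 + 0 + 2 = 51

51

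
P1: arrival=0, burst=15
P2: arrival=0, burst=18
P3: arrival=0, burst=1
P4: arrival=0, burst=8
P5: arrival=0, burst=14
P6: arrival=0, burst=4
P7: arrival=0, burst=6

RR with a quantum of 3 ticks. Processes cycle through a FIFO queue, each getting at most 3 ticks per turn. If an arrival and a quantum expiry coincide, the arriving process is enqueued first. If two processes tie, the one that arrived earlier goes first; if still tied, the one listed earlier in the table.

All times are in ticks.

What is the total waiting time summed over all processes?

238

Schedule: | P1 0-3 | P2 3-6 | P3 6-7 | P4 7-10 | P5 10-13 | P6 13-16 | P7 16-19 | P1 19-22 | P2 22-25 | P4 25-28 | P5 28-31 | P6 31-32 | P7 32-35 | P1 35-38 | P2 38-41 | P4 41-43 | P5 43-46 | P1 46-49 | P2 49-52 | P5 52-55 | P1 55-58 | P2 58-61 | P5 61-63 | P2 63-66 |
Completion: P1=58  P2=66  P3=7  P4=43  P5=63  P6=32  P7=35
Turnaround (C−A): P1=58  P2=66  P3=7  P4=43  P5=63  P6=32  P7=35
Waiting = turnaround − burst: P1=43, P2=48, P3=6, P4=35, P5=49, P6=28, P7=29
Total waiting = 43 + 48 + 6 + 35 + 49 + 28 + 29 = 238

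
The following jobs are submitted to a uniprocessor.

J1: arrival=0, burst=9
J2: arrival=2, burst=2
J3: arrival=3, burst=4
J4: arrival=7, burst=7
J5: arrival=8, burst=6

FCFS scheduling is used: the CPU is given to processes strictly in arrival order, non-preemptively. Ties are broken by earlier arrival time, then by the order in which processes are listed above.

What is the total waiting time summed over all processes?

37

Timeline: | J1 0-9 | J2 9-11 | J3 11-15 | J4 15-22 | J5 22-28 |
Completion: J1=9  J2=11  J3=15  J4=22  J5=28
Turnaround (C−A): J1=9  J2=9  J3=12  J4=15  J5=20
Waiting = turnaround − burst: J1=0, J2=7, J3=8, J4=8, J5=14
Total waiting = 0 + 7 + 8 + 8 + 14 = 37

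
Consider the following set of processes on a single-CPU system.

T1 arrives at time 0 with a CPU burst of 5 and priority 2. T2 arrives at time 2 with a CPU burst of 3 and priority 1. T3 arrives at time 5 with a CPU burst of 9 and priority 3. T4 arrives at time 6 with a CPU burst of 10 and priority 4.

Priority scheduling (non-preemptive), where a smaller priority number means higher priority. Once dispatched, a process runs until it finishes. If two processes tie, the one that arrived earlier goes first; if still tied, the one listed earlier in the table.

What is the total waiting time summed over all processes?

Gantt: | T1 0-5 | T2 5-8 | T3 8-17 | T4 17-27 |
Completion: T1=5  T2=8  T3=17  T4=27
Turnaround (C−A): T1=5  T2=6  T3=12  T4=21
Waiting = turnaround − burst: T1=0, T2=3, T3=3, T4=11
Total waiting = 0 + 3 + 3 + 11 = 17

17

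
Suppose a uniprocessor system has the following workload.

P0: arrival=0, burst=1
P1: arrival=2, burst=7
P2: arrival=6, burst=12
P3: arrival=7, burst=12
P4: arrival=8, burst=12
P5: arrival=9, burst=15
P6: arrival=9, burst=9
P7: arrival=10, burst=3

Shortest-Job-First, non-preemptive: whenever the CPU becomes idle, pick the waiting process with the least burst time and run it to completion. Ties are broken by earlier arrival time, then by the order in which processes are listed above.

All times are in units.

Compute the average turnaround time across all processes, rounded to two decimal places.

Timeline: | P0 0-1 | idle 1-2 | P1 2-9 | P6 9-18 | P7 18-21 | P2 21-33 | P3 33-45 | P4 45-57 | P5 57-72 |
Completion: P0=1  P1=9  P2=33  P3=45  P4=57  P5=72  P6=18  P7=21
Turnaround (C−A): P0=1  P1=7  P2=27  P3=38  P4=49  P5=63  P6=9  P7=11
Turnaround times: P0=1, P1=7, P2=27, P3=38, P4=49, P5=63, P6=9, P7=11
Average turnaround = (1+7+27+38+49+63+9+11) / 8 = 205/8 = 25.63

25.63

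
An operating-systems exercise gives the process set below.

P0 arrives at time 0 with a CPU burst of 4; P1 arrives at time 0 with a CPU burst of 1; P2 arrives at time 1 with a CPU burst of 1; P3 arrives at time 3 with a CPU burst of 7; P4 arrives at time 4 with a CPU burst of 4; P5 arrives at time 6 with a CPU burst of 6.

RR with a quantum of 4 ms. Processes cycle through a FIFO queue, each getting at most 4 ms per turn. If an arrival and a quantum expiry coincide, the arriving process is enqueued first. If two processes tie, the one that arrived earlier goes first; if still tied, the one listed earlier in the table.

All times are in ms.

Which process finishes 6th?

Gantt: | P0 0-4 | P1 4-5 | P2 5-6 | P3 6-10 | P4 10-14 | P5 14-18 | P3 18-21 | P5 21-23 |
Completion: P0=4  P1=5  P2=6  P3=21  P4=14  P5=23
Turnaround (C−A): P0=4  P1=5  P2=5  P3=18  P4=10  P5=17
Finish order: P0 → P1 → P2 → P4 → P3 → P5

P5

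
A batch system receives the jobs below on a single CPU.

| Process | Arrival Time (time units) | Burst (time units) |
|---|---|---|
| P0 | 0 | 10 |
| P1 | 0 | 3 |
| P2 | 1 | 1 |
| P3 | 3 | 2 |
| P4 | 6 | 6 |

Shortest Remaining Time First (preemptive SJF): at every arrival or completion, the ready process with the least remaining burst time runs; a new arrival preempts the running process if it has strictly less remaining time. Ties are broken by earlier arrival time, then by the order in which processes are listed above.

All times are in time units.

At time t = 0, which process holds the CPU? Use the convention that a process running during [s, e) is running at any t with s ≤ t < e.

Timeline: | P1 0-1 | P2 1-2 | P1 2-4 | P3 4-6 | P4 6-12 | P0 12-22 |
Completion: P0=22  P1=4  P2=2  P3=6  P4=12
Turnaround (C−A): P0=22  P1=4  P2=1  P3=3  P4=6

P1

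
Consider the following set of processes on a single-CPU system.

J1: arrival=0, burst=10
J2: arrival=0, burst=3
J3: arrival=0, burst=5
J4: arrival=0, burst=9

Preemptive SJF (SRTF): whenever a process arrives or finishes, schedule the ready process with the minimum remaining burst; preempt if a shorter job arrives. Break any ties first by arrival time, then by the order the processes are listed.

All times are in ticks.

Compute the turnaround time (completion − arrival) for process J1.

27

Schedule: | J2 0-3 | J3 3-8 | J4 8-17 | J1 17-27 |
Completion: J1=27  J2=3  J3=8  J4=17
Turnaround(J1) = completion − arrival = 27 − 0 = 27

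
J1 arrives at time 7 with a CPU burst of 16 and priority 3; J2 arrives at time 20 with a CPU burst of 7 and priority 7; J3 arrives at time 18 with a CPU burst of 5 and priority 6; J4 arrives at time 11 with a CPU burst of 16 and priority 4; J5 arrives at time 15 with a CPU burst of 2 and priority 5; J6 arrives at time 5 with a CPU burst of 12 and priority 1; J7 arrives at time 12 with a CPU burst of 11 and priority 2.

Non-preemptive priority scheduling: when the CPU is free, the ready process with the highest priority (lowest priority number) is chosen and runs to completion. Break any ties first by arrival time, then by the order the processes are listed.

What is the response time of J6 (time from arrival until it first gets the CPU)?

Timeline: | idle 0-5 | J6 5-17 | J7 17-28 | J1 28-44 | J4 44-60 | J5 60-62 | J3 62-67 | J2 67-74 |
Completion: J1=44  J2=74  J3=67  J4=60  J5=62  J6=17  J7=28
Response(J6) = first start − arrival = 5 − 5 = 0

0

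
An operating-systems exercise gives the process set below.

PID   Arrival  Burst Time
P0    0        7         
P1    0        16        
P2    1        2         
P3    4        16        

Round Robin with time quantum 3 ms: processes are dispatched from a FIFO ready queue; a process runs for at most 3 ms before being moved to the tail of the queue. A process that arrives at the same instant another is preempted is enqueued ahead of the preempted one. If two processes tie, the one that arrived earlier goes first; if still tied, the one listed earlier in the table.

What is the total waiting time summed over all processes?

61

Gantt: | P0 0-3 | P1 3-6 | P2 6-8 | P0 8-11 | P3 11-14 | P1 14-17 | P0 17-18 | P3 18-21 | P1 21-24 | P3 24-27 | P1 27-30 | P3 30-33 | P1 33-36 | P3 36-39 | P1 39-40 | P3 40-41 |
Completion: P0=18  P1=40  P2=8  P3=41
Turnaround (C−A): P0=18  P1=40  P2=7  P3=37
Waiting = turnaround − burst: P0=11, P1=24, P2=5, P3=21
Total waiting = 11 + 24 + 5 + 21 = 61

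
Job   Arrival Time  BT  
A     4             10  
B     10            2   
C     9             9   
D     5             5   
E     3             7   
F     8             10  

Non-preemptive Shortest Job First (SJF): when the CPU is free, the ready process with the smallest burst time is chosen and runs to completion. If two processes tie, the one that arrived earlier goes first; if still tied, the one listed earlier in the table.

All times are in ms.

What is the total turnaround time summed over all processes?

Schedule: | idle 0-3 | E 3-10 | B 10-12 | D 12-17 | C 17-26 | A 26-36 | F 36-46 |
Completion: A=36  B=12  C=26  D=17  E=10  F=46
Turnaround = completion − arrival: A=32, B=2, C=17, D=12, E=7, F=38
Total turnaround = 32 + 2 + 17 + 12 + 7 + 38 = 108

108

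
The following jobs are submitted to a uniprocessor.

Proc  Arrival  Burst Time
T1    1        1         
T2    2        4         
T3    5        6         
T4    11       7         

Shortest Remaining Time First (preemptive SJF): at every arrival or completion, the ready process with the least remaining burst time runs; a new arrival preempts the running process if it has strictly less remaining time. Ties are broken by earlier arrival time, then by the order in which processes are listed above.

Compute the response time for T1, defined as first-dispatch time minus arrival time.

0

Timeline: | idle 0-1 | T1 1-2 | T2 2-6 | T3 6-12 | T4 12-19 |
Completion: T1=2  T2=6  T3=12  T4=19
Response(T1) = first start − arrival = 1 − 1 = 0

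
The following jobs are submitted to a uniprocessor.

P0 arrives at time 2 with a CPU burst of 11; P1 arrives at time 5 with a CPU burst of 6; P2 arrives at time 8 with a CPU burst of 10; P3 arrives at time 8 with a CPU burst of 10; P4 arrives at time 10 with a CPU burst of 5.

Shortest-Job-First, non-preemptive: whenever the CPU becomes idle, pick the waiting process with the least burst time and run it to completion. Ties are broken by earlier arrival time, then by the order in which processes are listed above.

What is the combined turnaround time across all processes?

Gantt: | idle 0-2 | P0 2-13 | P4 13-18 | P1 18-24 | P2 24-34 | P3 34-44 |
Completion: P0=13  P1=24  P2=34  P3=44  P4=18
Turnaround (C−A): P0=11  P1=19  P2=26  P3=36  P4=8
Turnaround = completion − arrival: P0=11, P1=19, P2=26, P3=36, P4=8
Total turnaround = 11 + 19 + 26 + 36 + 8 = 100

100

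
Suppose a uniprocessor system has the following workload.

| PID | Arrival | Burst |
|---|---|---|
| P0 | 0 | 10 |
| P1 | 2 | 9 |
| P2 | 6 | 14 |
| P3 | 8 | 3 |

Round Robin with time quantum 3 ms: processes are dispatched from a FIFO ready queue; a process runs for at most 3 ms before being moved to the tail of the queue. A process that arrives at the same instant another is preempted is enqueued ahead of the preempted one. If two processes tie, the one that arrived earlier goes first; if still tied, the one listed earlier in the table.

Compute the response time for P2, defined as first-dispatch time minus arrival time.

Timeline: | P0 0-3 | P1 3-6 | P0 6-9 | P2 9-12 | P1 12-15 | P3 15-18 | P0 18-21 | P2 21-24 | P1 24-27 | P0 27-28 | P2 28-36 |
Completion: P0=28  P1=27  P2=36  P3=18
Turnaround (C−A): P0=28  P1=25  P2=30  P3=10
Response(P2) = first start − arrival = 9 − 6 = 3

3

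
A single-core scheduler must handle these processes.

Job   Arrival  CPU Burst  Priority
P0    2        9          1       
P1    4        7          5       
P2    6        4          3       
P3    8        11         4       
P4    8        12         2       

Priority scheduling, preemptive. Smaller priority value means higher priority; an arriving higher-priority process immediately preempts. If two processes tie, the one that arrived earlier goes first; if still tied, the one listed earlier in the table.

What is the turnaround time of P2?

Gantt: | idle 0-2 | P0 2-11 | P4 11-23 | P2 23-27 | P3 27-38 | P1 38-45 |
Completion: P0=11  P1=45  P2=27  P3=38  P4=23
Turnaround (C−A): P0=9  P1=41  P2=21  P3=30  P4=15
Turnaround(P2) = completion − arrival = 27 − 6 = 21

21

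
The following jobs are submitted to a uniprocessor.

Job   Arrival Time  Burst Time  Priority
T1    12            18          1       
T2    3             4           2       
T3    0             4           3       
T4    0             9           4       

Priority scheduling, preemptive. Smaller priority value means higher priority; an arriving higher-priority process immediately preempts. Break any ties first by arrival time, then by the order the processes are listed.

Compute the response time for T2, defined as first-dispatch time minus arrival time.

Gantt: | T3 0-3 | T2 3-7 | T3 7-8 | T4 8-12 | T1 12-30 | T4 30-35 |
Completion: T1=30  T2=7  T3=8  T4=35
Turnaround (C−A): T1=18  T2=4  T3=8  T4=35
Response(T2) = first start − arrival = 3 − 3 = 0

0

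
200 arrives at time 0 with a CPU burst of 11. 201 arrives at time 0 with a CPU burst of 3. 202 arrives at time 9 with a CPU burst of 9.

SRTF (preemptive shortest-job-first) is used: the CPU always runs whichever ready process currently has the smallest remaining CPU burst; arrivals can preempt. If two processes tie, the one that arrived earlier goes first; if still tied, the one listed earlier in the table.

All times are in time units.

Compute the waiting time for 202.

Timeline: | 201 0-3 | 200 3-14 | 202 14-23 |
Completion: 200=14  201=3  202=23
Waiting(202) = turnaround − burst = 14 − 9 = 5

5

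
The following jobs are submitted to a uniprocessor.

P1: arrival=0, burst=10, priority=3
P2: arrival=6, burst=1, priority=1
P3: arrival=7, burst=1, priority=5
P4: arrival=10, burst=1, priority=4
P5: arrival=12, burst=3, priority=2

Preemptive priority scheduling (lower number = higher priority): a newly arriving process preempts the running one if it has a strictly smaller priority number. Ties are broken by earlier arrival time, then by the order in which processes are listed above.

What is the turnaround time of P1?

11

Timeline: | P1 0-6 | P2 6-7 | P1 7-11 | P4 11-12 | P5 12-15 | P3 15-16 |
Completion: P1=11  P2=7  P3=16  P4=12  P5=15
Turnaround(P1) = completion − arrival = 11 − 0 = 11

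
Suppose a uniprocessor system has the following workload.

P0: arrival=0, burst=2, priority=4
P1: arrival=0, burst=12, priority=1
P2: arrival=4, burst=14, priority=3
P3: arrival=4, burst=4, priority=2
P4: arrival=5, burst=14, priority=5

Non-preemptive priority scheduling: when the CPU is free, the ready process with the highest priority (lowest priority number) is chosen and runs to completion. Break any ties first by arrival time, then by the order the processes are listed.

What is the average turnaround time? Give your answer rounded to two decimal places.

Timeline: | P1 0-12 | P3 12-16 | P2 16-30 | P0 30-32 | P4 32-46 |
Completion: P0=32  P1=12  P2=30  P3=16  P4=46
Turnaround (C−A): P0=32  P1=12  P2=26  P3=12  P4=41
Turnaround times: P0=32, P1=12, P2=26, P3=12, P4=41
Average turnaround = (32+12+26+12+41) / 5 = 123/5 = 24.60

24.60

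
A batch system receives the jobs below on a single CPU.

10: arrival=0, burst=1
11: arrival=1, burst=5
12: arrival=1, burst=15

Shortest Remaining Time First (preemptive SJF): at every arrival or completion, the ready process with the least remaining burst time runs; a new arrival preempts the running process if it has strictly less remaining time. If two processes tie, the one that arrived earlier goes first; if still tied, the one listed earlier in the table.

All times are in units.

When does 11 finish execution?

6

Timeline: | 10 0-1 | 11 1-6 | 12 6-21 |
Completion: 10=1  11=6  12=21
Turnaround (C−A): 10=1  11=5  12=20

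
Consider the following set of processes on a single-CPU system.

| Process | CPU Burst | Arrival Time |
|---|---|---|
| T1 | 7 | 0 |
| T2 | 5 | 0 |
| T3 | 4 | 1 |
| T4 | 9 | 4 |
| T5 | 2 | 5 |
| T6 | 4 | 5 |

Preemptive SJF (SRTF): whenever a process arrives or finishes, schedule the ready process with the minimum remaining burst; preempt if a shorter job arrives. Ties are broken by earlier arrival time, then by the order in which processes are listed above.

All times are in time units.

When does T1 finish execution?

Schedule: | T2 0-5 | T5 5-7 | T3 7-11 | T6 11-15 | T1 15-22 | T4 22-31 |
Completion: T1=22  T2=5  T3=11  T4=31  T5=7  T6=15
Turnaround (C−A): T1=22  T2=5  T3=10  T4=27  T5=2  T6=10

22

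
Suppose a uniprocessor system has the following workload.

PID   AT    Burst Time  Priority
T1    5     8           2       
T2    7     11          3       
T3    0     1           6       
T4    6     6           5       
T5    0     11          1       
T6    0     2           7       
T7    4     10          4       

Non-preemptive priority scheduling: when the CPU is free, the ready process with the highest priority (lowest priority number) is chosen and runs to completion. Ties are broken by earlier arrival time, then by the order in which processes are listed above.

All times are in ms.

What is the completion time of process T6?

Timeline: | T5 0-11 | T1 11-19 | T2 19-30 | T7 30-40 | T4 40-46 | T3 46-47 | T6 47-49 |
Completion: T1=19  T2=30  T3=47  T4=46  T5=11  T6=49  T7=40
Turnaround (C−A): T1=14  T2=23  T3=47  T4=40  T5=11  T6=49  T7=36

49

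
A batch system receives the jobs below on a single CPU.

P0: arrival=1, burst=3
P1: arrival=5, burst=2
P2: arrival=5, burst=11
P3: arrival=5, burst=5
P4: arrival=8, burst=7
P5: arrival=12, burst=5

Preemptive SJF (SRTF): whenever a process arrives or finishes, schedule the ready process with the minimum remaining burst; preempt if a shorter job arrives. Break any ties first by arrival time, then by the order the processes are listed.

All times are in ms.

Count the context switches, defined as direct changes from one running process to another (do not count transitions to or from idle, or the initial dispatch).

4

Schedule: | idle 0-1 | P0 1-4 | idle 4-5 | P1 5-7 | P3 7-12 | P5 12-17 | P4 17-24 | P2 24-35 |
Completion: P0=4  P1=7  P2=35  P3=12  P4=24  P5=17
Turnaround (C−A): P0=3  P1=2  P2=30  P3=7  P4=16  P5=5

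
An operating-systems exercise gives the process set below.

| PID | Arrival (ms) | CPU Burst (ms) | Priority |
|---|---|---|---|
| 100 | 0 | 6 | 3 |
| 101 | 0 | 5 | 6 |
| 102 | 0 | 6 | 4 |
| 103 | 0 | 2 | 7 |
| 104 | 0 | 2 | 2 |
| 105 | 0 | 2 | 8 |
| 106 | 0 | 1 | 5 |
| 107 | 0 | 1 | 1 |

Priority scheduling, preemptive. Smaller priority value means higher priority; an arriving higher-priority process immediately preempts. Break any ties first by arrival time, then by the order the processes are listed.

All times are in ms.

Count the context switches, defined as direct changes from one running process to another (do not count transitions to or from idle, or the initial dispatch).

7

Timeline: | 107 0-1 | 104 1-3 | 100 3-9 | 102 9-15 | 106 15-16 | 101 16-21 | 103 21-23 | 105 23-25 |
Completion: 100=9  101=21  102=15  103=23  104=3  105=25  106=16  107=1
Turnaround (C−A): 100=9  101=21  102=15  103=23  104=3  105=25  106=16  107=1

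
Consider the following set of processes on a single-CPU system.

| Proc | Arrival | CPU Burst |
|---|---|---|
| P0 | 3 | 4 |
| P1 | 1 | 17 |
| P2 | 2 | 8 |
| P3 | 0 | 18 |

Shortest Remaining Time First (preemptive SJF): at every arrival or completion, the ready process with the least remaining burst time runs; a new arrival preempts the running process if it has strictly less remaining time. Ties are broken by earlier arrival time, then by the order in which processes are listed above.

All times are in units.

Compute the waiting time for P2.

Timeline: | P3 0-2 | P2 2-3 | P0 3-7 | P2 7-14 | P3 14-30 | P1 30-47 |
Completion: P0=7  P1=47  P2=14  P3=30
Waiting(P2) = turnaround − burst = 12 − 8 = 4

4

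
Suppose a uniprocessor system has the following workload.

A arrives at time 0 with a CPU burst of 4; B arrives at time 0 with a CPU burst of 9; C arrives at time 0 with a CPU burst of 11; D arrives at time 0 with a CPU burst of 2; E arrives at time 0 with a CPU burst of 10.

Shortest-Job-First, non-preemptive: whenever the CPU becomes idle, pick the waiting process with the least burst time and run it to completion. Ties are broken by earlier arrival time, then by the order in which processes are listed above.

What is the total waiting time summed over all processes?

48

Timeline: | D 0-2 | A 2-6 | B 6-15 | E 15-25 | C 25-36 |
Completion: A=6  B=15  C=36  D=2  E=25
Waiting = turnaround − burst: A=2, B=6, C=25, D=0, E=15
Total waiting = 2 + 6 + 25 + 0 + 15 = 48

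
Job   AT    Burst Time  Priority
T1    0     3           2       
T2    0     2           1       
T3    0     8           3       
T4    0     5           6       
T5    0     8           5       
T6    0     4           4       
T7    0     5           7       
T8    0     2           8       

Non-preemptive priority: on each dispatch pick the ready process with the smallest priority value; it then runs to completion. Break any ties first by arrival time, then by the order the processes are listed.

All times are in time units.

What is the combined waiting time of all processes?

Schedule: | T2 0-2 | T1 2-5 | T3 5-13 | T6 13-17 | T5 17-25 | T4 25-30 | T7 30-35 | T8 35-37 |
Completion: T1=5  T2=2  T3=13  T4=30  T5=25  T6=17  T7=35  T8=37
Waiting = turnaround − burst: T1=2, T2=0, T3=5, T4=25, T5=17, T6=13, T7=30, T8=35
Total waiting = 2 + 0 + 5 + 25 + 17 + 13 + 30 + 35 = 127

127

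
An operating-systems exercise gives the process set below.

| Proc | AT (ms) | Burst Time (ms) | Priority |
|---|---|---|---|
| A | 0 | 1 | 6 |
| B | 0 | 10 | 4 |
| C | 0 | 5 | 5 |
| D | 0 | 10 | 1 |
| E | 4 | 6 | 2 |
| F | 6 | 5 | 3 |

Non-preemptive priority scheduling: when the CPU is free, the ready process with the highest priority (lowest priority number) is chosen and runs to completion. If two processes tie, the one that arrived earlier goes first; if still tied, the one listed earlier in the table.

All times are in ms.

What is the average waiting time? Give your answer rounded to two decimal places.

17.33

Timeline: | D 0-10 | E 10-16 | F 16-21 | B 21-31 | C 31-36 | A 36-37 |
Completion: A=37  B=31  C=36  D=10  E=16  F=21
Waiting times: A=36, B=21, C=31, D=0, E=6, F=10
Average waiting = (36+21+31+0+6+10) / 6 = 104/6 = 17.33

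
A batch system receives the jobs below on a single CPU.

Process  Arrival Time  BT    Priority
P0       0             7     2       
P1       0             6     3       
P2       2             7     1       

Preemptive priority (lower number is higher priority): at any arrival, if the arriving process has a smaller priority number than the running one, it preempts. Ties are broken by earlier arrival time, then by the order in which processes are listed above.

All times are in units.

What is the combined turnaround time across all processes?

Gantt: | P0 0-2 | P2 2-9 | P0 9-14 | P1 14-20 |
Completion: P0=14  P1=20  P2=9
Turnaround = completion − arrival: P0=14, P1=20, P2=7
Total turnaround = 14 + 20 + 7 = 41

41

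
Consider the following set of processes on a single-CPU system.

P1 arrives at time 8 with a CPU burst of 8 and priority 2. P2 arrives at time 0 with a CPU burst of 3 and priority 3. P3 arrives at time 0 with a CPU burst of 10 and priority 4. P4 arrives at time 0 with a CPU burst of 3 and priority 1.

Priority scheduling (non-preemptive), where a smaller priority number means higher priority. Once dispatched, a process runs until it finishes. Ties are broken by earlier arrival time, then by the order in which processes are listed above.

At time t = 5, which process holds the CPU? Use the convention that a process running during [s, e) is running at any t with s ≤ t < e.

P2

Schedule: | P4 0-3 | P2 3-6 | P3 6-16 | P1 16-24 |
Completion: P1=24  P2=6  P3=16  P4=3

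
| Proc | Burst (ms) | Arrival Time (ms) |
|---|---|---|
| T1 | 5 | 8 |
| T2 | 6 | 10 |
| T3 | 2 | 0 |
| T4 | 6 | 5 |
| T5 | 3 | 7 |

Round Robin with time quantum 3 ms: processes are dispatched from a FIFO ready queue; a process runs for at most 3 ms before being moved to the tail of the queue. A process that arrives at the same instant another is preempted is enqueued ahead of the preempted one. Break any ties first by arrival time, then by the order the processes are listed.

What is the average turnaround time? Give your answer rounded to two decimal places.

9.40

Gantt: | T3 0-2 | idle 2-5 | T4 5-8 | T5 8-11 | T1 11-14 | T4 14-17 | T2 17-20 | T1 20-22 | T2 22-25 |
Completion: T1=22  T2=25  T3=2  T4=17  T5=11
Turnaround times: T1=14, T2=15, T3=2, T4=12, T5=4
Average turnaround = (14+15+2+12+4) / 5 = 47/5 = 9.40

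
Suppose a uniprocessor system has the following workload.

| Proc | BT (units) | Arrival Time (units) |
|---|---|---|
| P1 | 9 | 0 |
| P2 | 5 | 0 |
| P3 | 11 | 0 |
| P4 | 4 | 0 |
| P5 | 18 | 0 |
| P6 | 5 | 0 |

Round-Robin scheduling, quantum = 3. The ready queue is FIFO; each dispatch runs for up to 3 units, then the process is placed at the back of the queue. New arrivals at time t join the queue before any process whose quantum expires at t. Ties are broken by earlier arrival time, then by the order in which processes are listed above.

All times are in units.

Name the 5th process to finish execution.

P3

Gantt: | P1 0-3 | P2 3-6 | P3 6-9 | P4 9-12 | P5 12-15 | P6 15-18 | P1 18-21 | P2 21-23 | P3 23-26 | P4 26-27 | P5 27-30 | P6 30-32 | P1 32-35 | P3 35-38 | P5 38-41 | P3 41-43 | P5 43-52 |
Completion: P1=35  P2=23  P3=43  P4=27  P5=52  P6=32
Turnaround (C−A): P1=35  P2=23  P3=43  P4=27  P5=52  P6=32
Finish order: P2 → P4 → P6 → P1 → P3 → P5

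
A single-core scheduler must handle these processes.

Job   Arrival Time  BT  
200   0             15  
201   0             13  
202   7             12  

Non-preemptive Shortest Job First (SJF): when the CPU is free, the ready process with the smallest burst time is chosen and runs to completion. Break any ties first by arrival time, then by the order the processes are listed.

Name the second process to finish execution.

202

Gantt: | 201 0-13 | 202 13-25 | 200 25-40 |
Completion: 200=40  201=13  202=25
Finish order: 201 → 202 → 200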